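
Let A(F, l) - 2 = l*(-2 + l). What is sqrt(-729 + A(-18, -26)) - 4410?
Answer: -4409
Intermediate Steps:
A(F, l) = 2 + l*(-2 + l)
sqrt(-729 + A(-18, -26)) - 4410 = sqrt(-729 + (2 + (-26)**2 - 2*(-26))) - 4410 = sqrt(-729 + (2 + 676 + 52)) - 4410 = sqrt(-729 + 730) - 4410 = sqrt(1) - 4410 = 1 - 4410 = -4409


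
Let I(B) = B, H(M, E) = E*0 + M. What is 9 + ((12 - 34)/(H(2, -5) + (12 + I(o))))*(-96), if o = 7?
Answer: 767/7 ≈ 109.57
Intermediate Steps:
H(M, E) = M (H(M, E) = 0 + M = M)
9 + ((12 - 34)/(H(2, -5) + (12 + I(o))))*(-96) = 9 + ((12 - 34)/(2 + (12 + 7)))*(-96) = 9 - 22/(2 + 19)*(-96) = 9 - 22/21*(-96) = 9 + 704/7 = 767/7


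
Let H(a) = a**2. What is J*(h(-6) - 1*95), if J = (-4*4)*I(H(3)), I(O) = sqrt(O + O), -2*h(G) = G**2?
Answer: 5424*sqrt(2) ≈ 7670.7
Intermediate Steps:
h(G) = -G**2/2
I(O) = sqrt(2)*sqrt(O) (I(O) = sqrt(2*O) = sqrt(2)*sqrt(O))
J = -48*sqrt(2) (J = (-4*4)*(sqrt(2)*sqrt(3**2)) = -16*sqrt(2)*sqrt(9) = -16*sqrt(2)*3 = -48*sqrt(2) ≈ -67.882)
J*(h(-6) - 1*95) = (-48*sqrt(2))*(-1/2*(-6)**2 - 1*95) = (-48*sqrt(2))*(-1/2*36 - 95) = (-48*sqrt(2))*(-18 - 95) = -48*sqrt(2)*(-113) = 5424*sqrt(2)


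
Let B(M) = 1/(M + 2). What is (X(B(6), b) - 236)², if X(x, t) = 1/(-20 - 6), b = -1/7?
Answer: 37662769/676 ≈ 55714.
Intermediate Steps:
b = -⅐ (b = -1*⅐ = -⅐ ≈ -0.14286)
B(M) = 1/(2 + M)
X(x, t) = -1/26 (X(x, t) = 1/(-26) = -1/26)
(X(B(6), b) - 236)² = (-1/26 - 236)² = (-6137/26)² = 37662769/676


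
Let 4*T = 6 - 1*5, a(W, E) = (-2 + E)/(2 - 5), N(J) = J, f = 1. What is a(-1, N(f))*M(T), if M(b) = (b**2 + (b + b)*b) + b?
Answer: 7/48 ≈ 0.14583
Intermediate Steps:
a(W, E) = 2/3 - E/3 (a(W, E) = (-2 + E)/(-3) = (-2 + E)*(-1/3) = 2/3 - E/3)
T = 1/4 (T = (6 - 1*5)/4 = (6 - 5)/4 = (1/4)*1 = 1/4 ≈ 0.25000)
M(b) = b + 3*b**2 (M(b) = (b**2 + (2*b)*b) + b = (b**2 + 2*b**2) + b = 3*b**2 + b = b + 3*b**2)
a(-1, N(f))*M(T) = (2/3 - 1/3*1)*((1 + 3*(1/4))/4) = (2/3 - 1/3)*((1 + 3/4)/4) = ((1/4)*(7/4))/3 = (1/3)*(7/16) = 7/48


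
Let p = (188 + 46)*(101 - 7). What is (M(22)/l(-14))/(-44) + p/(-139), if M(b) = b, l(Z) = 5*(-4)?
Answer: -879701/5560 ≈ -158.22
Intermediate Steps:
l(Z) = -20
p = 21996 (p = 234*94 = 21996)
(M(22)/l(-14))/(-44) + p/(-139) = (22/(-20))/(-44) + 21996/(-139) = (22*(-1/20))*(-1/44) + 21996*(-1/139) = -11/10*(-1/44) - 21996/139 = 1/40 - 21996/139 = -879701/5560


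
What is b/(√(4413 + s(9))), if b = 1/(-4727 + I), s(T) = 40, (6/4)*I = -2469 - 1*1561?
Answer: -3*√4453/99039173 ≈ -2.0213e-6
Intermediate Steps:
I = -8060/3 (I = 2*(-2469 - 1*1561)/3 = 2*(-2469 - 1561)/3 = (⅔)*(-4030) = -8060/3 ≈ -2686.7)
b = -3/22241 (b = 1/(-4727 - 8060/3) = 1/(-22241/3) = -3/22241 ≈ -0.00013489)
b/(√(4413 + s(9))) = -3/(22241*√(4413 + 40)) = -3*√4453/4453/22241 = -3*√4453/99039173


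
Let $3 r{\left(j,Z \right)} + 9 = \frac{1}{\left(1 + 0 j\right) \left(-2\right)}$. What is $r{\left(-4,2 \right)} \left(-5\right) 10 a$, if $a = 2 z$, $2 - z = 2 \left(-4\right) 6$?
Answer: $\frac{47500}{3} \approx 15833.0$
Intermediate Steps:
$r{\left(j,Z \right)} = - \frac{19}{6}$ ($r{\left(j,Z \right)} = -3 + \frac{\frac{1}{1 + 0 j} \frac{1}{-2}}{3} = -3 + \frac{\frac{1}{1 + 0} \left(- \frac{1}{2}\right)}{3} = -3 + \frac{1^{-1} \left(- \frac{1}{2}\right)}{3} = -3 + \frac{1 \left(- \frac{1}{2}\right)}{3} = -3 + \frac{1}{3} \left(- \frac{1}{2}\right) = -3 - \frac{1}{6} = - \frac{19}{6}$)
$z = 50$ ($z = 2 - 2 \left(-4\right) 6 = 2 - \left(-8\right) 6 = 2 - -48 = 2 + 48 = 50$)
$a = 100$ ($a = 2 \cdot 50 = 100$)
$r{\left(-4,2 \right)} \left(-5\right) 10 a = \left(- \frac{19}{6}\right) \left(-5\right) 10 \cdot 100 = \frac{95}{6} \cdot 10 \cdot 100 = \frac{475}{3} \cdot 100 = \frac{47500}{3}$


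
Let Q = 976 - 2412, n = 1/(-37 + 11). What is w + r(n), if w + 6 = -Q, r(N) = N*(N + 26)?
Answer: 966005/676 ≈ 1429.0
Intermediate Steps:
n = -1/26 (n = 1/(-26) = -1/26 ≈ -0.038462)
Q = -1436
r(N) = N*(26 + N)
w = 1430 (w = -6 - 1*(-1436) = -6 + 1436 = 1430)
w + r(n) = 1430 - (26 - 1/26)/26 = 1430 - 1/26*675/26 = 1430 - 675/676 = 966005/676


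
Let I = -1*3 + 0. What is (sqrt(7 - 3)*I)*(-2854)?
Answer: 17124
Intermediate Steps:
I = -3 (I = -3 + 0 = -3)
(sqrt(7 - 3)*I)*(-2854) = (sqrt(7 - 3)*(-3))*(-2854) = (sqrt(4)*(-3))*(-2854) = (2*(-3))*(-2854) = -6*(-2854) = 17124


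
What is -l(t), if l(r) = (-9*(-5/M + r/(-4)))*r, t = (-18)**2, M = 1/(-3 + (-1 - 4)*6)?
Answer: 244944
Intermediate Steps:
M = -1/33 (M = 1/(-3 - 5*6) = 1/(-3 - 30) = 1/(-33) = -1/33 ≈ -0.030303)
t = 324
l(r) = r*(-1485 + 9*r/4) (l(r) = (-9*(-5/(-1/33) + r/(-4)))*r = (-9*(-5*(-33) + r*(-1/4)))*r = (-9*(165 - r/4))*r = (-1485 + 9*r/4)*r = r*(-1485 + 9*r/4))
-l(t) = -9*324*(-660 + 324)/4 = -9*324*(-336)/4 = -1*(-244944) = 244944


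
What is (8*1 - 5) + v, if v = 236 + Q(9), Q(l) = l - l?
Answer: 239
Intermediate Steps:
Q(l) = 0
v = 236 (v = 236 + 0 = 236)
(8*1 - 5) + v = (8*1 - 5) + 236 = (8 - 5) + 236 = 3 + 236 = 239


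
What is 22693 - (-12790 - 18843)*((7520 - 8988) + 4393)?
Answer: 92549218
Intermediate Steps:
22693 - (-12790 - 18843)*((7520 - 8988) + 4393) = 22693 - (-31633)*(-1468 + 4393) = 22693 - (-31633)*2925 = 22693 - 1*(-92526525) = 22693 + 92526525 = 92549218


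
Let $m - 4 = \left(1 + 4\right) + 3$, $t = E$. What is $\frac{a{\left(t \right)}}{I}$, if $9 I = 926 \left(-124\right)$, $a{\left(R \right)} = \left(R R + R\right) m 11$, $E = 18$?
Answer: $- \frac{50787}{14353} \approx -3.5384$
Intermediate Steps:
$t = 18$
$m = 12$ ($m = 4 + \left(\left(1 + 4\right) + 3\right) = 4 + \left(5 + 3\right) = 4 + 8 = 12$)
$a{\left(R \right)} = 132 R + 132 R^{2}$ ($a{\left(R \right)} = \left(R R + R\right) 12 \cdot 11 = \left(R^{2} + R\right) 12 \cdot 11 = \left(R + R^{2}\right) 12 \cdot 11 = \left(12 R + 12 R^{2}\right) 11 = 132 R + 132 R^{2}$)
$I = - \frac{114824}{9}$ ($I = \frac{926 \left(-124\right)}{9} = \frac{1}{9} \left(-114824\right) = - \frac{114824}{9} \approx -12758.0$)
$\frac{a{\left(t \right)}}{I} = \frac{132 \cdot 18 \left(1 + 18\right)}{- \frac{114824}{9}} = 132 \cdot 18 \cdot 19 \left(- \frac{9}{114824}\right) = 45144 \left(- \frac{9}{114824}\right) = - \frac{50787}{14353}$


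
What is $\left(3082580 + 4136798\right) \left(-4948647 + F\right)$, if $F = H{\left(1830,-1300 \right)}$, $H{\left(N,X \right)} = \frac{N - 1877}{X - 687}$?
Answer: $- \frac{70987866231160876}{1987} \approx -3.5726 \cdot 10^{13}$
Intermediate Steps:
$H{\left(N,X \right)} = \frac{-1877 + N}{-687 + X}$
$F = \frac{47}{1987}$ ($F = \frac{-1877 + 1830}{-687 - 1300} = \frac{1}{-1987} \left(-47\right) = \left(- \frac{1}{1987}\right) \left(-47\right) = \frac{47}{1987} \approx 0.023654$)
$\left(3082580 + 4136798\right) \left(-4948647 + F\right) = \left(3082580 + 4136798\right) \left(-4948647 + \frac{47}{1987}\right) = 7219378 \left(- \frac{9832961542}{1987}\right) = - \frac{70987866231160876}{1987}$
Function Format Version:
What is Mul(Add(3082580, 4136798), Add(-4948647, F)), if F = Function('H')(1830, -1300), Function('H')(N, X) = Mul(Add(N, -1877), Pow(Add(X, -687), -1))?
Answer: Rational(-70987866231160876, 1987) ≈ -3.5726e+13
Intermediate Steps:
Function('H')(N, X) = Mul(Pow(Add(-687, X), -1), Add(-1877, N)) (Function('H')(N, X) = Mul(Add(-1877, N), Pow(Add(-687, X), -1)) = Mul(Pow(Add(-687, X), -1), Add(-1877, N)))
F = Rational(47, 1987) (F = Mul(Pow(Add(-687, -1300), -1), Add(-1877, 1830)) = Mul(Pow(-1987, -1), -47) = Mul(Rational(-1, 1987), -47) = Rational(47, 1987) ≈ 0.023654)
Mul(Add(3082580, 4136798), Add(-4948647, F)) = Mul(Add(3082580, 4136798), Add(-4948647, Rational(47, 1987))) = Mul(7219378, Rational(-9832961542, 1987)) = Rational(-70987866231160876, 1987)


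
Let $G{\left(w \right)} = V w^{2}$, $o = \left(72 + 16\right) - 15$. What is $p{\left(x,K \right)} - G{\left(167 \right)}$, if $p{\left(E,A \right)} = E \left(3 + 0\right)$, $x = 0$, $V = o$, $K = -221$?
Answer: $-2035897$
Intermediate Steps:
$o = 73$ ($o = 88 - 15 = 73$)
$V = 73$
$p{\left(E,A \right)} = 3 E$ ($p{\left(E,A \right)} = E 3 = 3 E$)
$G{\left(w \right)} = 73 w^{2}$
$p{\left(x,K \right)} - G{\left(167 \right)} = 3 \cdot 0 - 73 \cdot 167^{2} = 0 - 73 \cdot 27889 = 0 - 2035897 = -2035897$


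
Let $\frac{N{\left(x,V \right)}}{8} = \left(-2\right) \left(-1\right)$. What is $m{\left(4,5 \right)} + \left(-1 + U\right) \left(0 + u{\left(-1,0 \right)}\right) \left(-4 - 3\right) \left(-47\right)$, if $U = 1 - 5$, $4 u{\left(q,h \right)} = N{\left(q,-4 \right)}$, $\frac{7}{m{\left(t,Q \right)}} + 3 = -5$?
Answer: $- \frac{52647}{8} \approx -6580.9$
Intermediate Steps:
$N{\left(x,V \right)} = 16$ ($N{\left(x,V \right)} = 8 \left(\left(-2\right) \left(-1\right)\right) = 8 \cdot 2 = 16$)
$m{\left(t,Q \right)} = - \frac{7}{8}$ ($m{\left(t,Q \right)} = \frac{7}{-3 - 5} = \frac{7}{-8} = 7 \left(- \frac{1}{8}\right) = - \frac{7}{8}$)
$u{\left(q,h \right)} = 4$ ($u{\left(q,h \right)} = \frac{1}{4} \cdot 16 = 4$)
$U = -4$ ($U = 1 - 5 = -4$)
$m{\left(4,5 \right)} + \left(-1 + U\right) \left(0 + u{\left(-1,0 \right)}\right) \left(-4 - 3\right) \left(-47\right) = - \frac{7}{8} + \left(-1 - 4\right) \left(0 + 4\right) \left(-4 - 3\right) \left(-47\right) = - \frac{7}{8} + - 5 \cdot 4 \left(-7\right) \left(-47\right) = - \frac{7}{8} + \left(-5\right) \left(-28\right) \left(-47\right) = - \frac{7}{8} + 140 \left(-47\right) = - \frac{7}{8} - 6580 = - \frac{52647}{8}$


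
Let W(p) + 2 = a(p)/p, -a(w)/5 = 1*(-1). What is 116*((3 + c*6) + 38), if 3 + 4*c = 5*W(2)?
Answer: 4669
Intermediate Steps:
a(w) = 5 (a(w) = -5*(-1) = 5)
W(p) = -2 + 5/p
c = -⅛ (c = -¾ + (5*(-2 + 5/2))/4 = -¾ + (5*(½))/4 = -¾ + (¼)*(5/2) = -¾ + 5/8 = -⅛ ≈ -0.12500)
116*((3 + c*6) + 38) = 116*((3 - ⅛*6) + 38) = 116*((3 - ¾) + 38) = 116*(9/4 + 38) = 116*(161/4) = 4669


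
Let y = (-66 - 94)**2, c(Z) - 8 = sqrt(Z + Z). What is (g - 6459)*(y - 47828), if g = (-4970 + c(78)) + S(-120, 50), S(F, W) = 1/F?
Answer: 7615985197/30 - 44456*sqrt(39) ≈ 2.5359e+8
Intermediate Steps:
c(Z) = 8 + sqrt(2)*sqrt(Z) (c(Z) = 8 + sqrt(Z + Z) = 8 + sqrt(2*Z) = 8 + sqrt(2)*sqrt(Z))
g = -595441/120 + 2*sqrt(39) (g = (-4970 + (8 + sqrt(2)*sqrt(78))) + 1/(-120) = (-4970 + (8 + 2*sqrt(39))) - 1/120 = (-4962 + 2*sqrt(39)) - 1/120 = -595441/120 + 2*sqrt(39) ≈ -4949.5)
y = 25600 (y = (-160)**2 = 25600)
(g - 6459)*(y - 47828) = ((-595441/120 + 2*sqrt(39)) - 6459)*(25600 - 47828) = (-1370521/120 + 2*sqrt(39))*(-22228) = 7615985197/30 - 44456*sqrt(39)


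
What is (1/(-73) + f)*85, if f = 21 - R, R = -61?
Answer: 508725/73 ≈ 6968.8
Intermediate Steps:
f = 82 (f = 21 - 1*(-61) = 21 + 61 = 82)
(1/(-73) + f)*85 = (1/(-73) + 82)*85 = (-1/73 + 82)*85 = (5985/73)*85 = 508725/73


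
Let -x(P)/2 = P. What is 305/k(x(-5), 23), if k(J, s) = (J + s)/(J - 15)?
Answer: -1525/33 ≈ -46.212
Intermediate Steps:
x(P) = -2*P
k(J, s) = (J + s)/(-15 + J)
305/k(x(-5), 23) = 305/(((-2*(-5) + 23)/(-15 - 2*(-5)))) = 305/(((10 + 23)/(-15 + 10))) = 305/((33/(-5))) = 305/((-⅕*33)) = 305/(-33/5) = 305*(-5/33) = -1525/33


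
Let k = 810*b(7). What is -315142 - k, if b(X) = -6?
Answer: -310282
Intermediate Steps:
k = -4860 (k = 810*(-6) = -4860)
-315142 - k = -315142 - 1*(-4860) = -315142 + 4860 = -310282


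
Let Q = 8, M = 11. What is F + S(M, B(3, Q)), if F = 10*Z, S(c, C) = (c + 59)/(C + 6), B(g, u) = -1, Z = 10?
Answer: 114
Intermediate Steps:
S(c, C) = (59 + c)/(6 + C)
F = 100 (F = 10*10 = 100)
F + S(M, B(3, Q)) = 100 + (59 + 11)/(6 - 1) = 100 + 70/5 = 100 + (⅕)*70 = 100 + 14 = 114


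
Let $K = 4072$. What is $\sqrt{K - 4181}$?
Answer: $i \sqrt{109} \approx 10.44 i$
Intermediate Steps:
$\sqrt{K - 4181} = \sqrt{4072 - 4181} = \sqrt{-109} = i \sqrt{109}$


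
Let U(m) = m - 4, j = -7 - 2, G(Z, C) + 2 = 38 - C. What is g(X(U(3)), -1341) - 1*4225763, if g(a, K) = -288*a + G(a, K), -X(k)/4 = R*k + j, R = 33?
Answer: -4272770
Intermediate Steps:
G(Z, C) = 36 - C (G(Z, C) = -2 + (38 - C) = 36 - C)
j = -9
U(m) = -4 + m
X(k) = 36 - 132*k (X(k) = -4*(33*k - 9) = -4*(-9 + 33*k) = 36 - 132*k)
g(a, K) = 36 - K - 288*a (g(a, K) = -288*a + (36 - K) = 36 - K - 288*a)
g(X(U(3)), -1341) - 1*4225763 = (36 - 1*(-1341) - 288*(36 - 132*(-4 + 3))) - 1*4225763 = (36 + 1341 - 288*(36 - 132*(-1))) - 4225763 = (36 + 1341 - 288*(36 + 132)) - 4225763 = (36 + 1341 - 288*168) - 4225763 = (36 + 1341 - 48384) - 4225763 = -47007 - 4225763 = -4272770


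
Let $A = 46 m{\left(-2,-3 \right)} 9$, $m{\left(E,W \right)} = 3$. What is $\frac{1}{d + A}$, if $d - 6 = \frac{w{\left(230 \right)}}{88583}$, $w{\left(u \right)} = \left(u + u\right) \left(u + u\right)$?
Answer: $\frac{88583}{110763184} \approx 0.00079975$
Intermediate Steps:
$w{\left(u \right)} = 4 u^{2}$ ($w{\left(u \right)} = 2 u 2 u = 4 u^{2}$)
$d = \frac{743098}{88583}$ ($d = 6 + \frac{4 \cdot 230^{2}}{88583} = 6 + 4 \cdot 52900 \cdot \frac{1}{88583} = 6 + 211600 \cdot \frac{1}{88583} = 6 + \frac{211600}{88583} = \frac{743098}{88583} \approx 8.3887$)
$A = 1242$ ($A = 46 \cdot 3 \cdot 9 = 138 \cdot 9 = 1242$)
$\frac{1}{d + A} = \frac{1}{\frac{743098}{88583} + 1242} = \frac{1}{\frac{110763184}{88583}} = \frac{88583}{110763184}$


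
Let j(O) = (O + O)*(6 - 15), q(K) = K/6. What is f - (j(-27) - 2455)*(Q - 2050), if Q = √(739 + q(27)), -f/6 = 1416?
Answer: -4044946 + 1969*√2974/2 ≈ -3.9913e+6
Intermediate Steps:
f = -8496 (f = -6*1416 = -8496)
q(K) = K/6 (q(K) = K*(⅙) = K/6)
j(O) = -18*O (j(O) = (2*O)*(-9) = -18*O)
Q = √2974/2 (Q = √(739 + (⅙)*27) = √(739 + 9/2) = √(1487/2) = √2974/2 ≈ 27.267)
f - (j(-27) - 2455)*(Q - 2050) = -8496 - (-18*(-27) - 2455)*(√2974/2 - 2050) = -8496 - (486 - 2455)*(-2050 + √2974/2) = -8496 - (-1969)*(-2050 + √2974/2) = -8496 - (4036450 - 1969*√2974/2) = -8496 + (-4036450 + 1969*√2974/2) = -4044946 + 1969*√2974/2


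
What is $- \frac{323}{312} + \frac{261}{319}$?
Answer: $- \frac{745}{3432} \approx -0.21707$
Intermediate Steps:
$- \frac{323}{312} + \frac{261}{319} = \left(-323\right) \frac{1}{312} + 261 \cdot \frac{1}{319} = - \frac{323}{312} + \frac{9}{11} = - \frac{745}{3432}$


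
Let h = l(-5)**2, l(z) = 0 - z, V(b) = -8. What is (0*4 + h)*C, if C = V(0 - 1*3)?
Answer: -200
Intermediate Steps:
C = -8
l(z) = -z
h = 25 (h = (-1*(-5))**2 = 5**2 = 25)
(0*4 + h)*C = (0*4 + 25)*(-8) = (0 + 25)*(-8) = 25*(-8) = -200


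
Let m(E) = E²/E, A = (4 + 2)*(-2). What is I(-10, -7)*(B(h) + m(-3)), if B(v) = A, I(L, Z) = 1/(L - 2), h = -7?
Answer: 5/4 ≈ 1.2500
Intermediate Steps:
A = -12 (A = 6*(-2) = -12)
I(L, Z) = 1/(-2 + L)
B(v) = -12
m(E) = E
I(-10, -7)*(B(h) + m(-3)) = (-12 - 3)/(-2 - 10) = -15/(-12) = -1/12*(-15) = 5/4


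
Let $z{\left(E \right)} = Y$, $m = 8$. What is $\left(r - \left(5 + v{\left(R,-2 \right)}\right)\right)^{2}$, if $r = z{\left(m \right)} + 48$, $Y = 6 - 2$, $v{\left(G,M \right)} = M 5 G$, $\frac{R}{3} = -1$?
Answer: $289$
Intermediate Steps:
$R = -3$ ($R = 3 \left(-1\right) = -3$)
$v{\left(G,M \right)} = 5 G M$ ($v{\left(G,M \right)} = 5 M G = 5 G M$)
$Y = 4$
$z{\left(E \right)} = 4$
$r = 52$ ($r = 4 + 48 = 52$)
$\left(r - \left(5 + v{\left(R,-2 \right)}\right)\right)^{2} = \left(52 - \left(5 + 5 \left(-3\right) \left(-2\right)\right)\right)^{2} = \left(52 - 35\right)^{2} = 17^{2} = 289$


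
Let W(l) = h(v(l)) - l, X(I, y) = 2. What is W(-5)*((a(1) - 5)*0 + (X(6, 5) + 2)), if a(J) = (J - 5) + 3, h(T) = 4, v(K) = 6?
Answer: 36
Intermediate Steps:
a(J) = -2 + J (a(J) = (-5 + J) + 3 = -2 + J)
W(l) = 4 - l
W(-5)*((a(1) - 5)*0 + (X(6, 5) + 2)) = (4 - 1*(-5))*(((-2 + 1) - 5)*0 + (2 + 2)) = (4 + 5)*((-1 - 5)*0 + 4) = 9*(-6*0 + 4) = 9*(0 + 4) = 9*4 = 36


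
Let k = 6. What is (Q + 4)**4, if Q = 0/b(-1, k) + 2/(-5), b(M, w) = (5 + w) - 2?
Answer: 104976/625 ≈ 167.96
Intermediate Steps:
b(M, w) = 3 + w
Q = -2/5 (Q = 0/(3 + 6) + 2/(-5) = 0/9 + 2*(-1/5) = 0*(1/9) - 2/5 = 0 - 2/5 = -2/5 ≈ -0.40000)
(Q + 4)**4 = (-2/5 + 4)**4 = (18/5)**4 = 104976/625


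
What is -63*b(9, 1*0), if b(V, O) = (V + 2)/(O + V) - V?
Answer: 490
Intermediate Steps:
b(V, O) = -V + (2 + V)/(O + V) (b(V, O) = (2 + V)/(O + V) - V = -V + (2 + V)/(O + V))
-63*b(9, 1*0) = -63*(2 + 9 - 1*9**2 - 1*1*0*9)/(1*0 + 9) = -63*(2 + 9 - 1*81 - 1*0*9)/(0 + 9) = -63*(2 + 9 - 81 + 0)/9 = -7*(-70) = -63*(-70/9) = 490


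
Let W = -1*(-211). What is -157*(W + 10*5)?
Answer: -40977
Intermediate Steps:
W = 211
-157*(W + 10*5) = -157*(211 + 10*5) = -157*(211 + 50) = -157*261 = -40977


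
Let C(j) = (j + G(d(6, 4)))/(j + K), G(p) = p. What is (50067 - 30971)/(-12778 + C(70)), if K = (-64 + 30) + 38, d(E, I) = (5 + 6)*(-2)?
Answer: -353276/236381 ≈ -1.4945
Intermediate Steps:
d(E, I) = -22 (d(E, I) = 11*(-2) = -22)
K = 4 (K = -34 + 38 = 4)
C(j) = (-22 + j)/(4 + j) (C(j) = (j - 22)/(j + 4) = (-22 + j)/(4 + j))
(50067 - 30971)/(-12778 + C(70)) = (50067 - 30971)/(-12778 + (-22 + 70)/(4 + 70)) = 19096/(-12778 + 48/74) = 19096/(-12778 + (1/74)*48) = 19096/(-12778 + 24/37) = 19096/(-472762/37) = 19096*(-37/472762) = -353276/236381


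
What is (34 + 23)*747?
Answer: 42579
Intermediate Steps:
(34 + 23)*747 = 57*747 = 42579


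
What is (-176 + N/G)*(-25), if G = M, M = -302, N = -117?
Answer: 1325875/302 ≈ 4390.3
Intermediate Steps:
G = -302
(-176 + N/G)*(-25) = (-176 - 117/(-302))*(-25) = (-176 - 117*(-1/302))*(-25) = (-176 + 117/302)*(-25) = -53035/302*(-25) = 1325875/302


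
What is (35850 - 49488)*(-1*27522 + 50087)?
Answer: -307741470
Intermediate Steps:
(35850 - 49488)*(-1*27522 + 50087) = -13638*(-27522 + 50087) = -13638*22565 = -307741470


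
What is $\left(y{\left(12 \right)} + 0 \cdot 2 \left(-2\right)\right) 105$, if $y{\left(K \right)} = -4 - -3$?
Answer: $-105$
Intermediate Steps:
$y{\left(K \right)} = -1$ ($y{\left(K \right)} = -4 + 3 = -1$)
$\left(y{\left(12 \right)} + 0 \cdot 2 \left(-2\right)\right) 105 = \left(-1 + 0 \cdot 2 \left(-2\right)\right) 105 = \left(-1 + 0 \left(-2\right)\right) 105 = \left(-1 + 0\right) 105 = \left(-1\right) 105 = -105$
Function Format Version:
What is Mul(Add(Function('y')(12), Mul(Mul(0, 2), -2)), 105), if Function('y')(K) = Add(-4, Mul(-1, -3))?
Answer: -105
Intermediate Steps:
Function('y')(K) = -1 (Function('y')(K) = Add(-4, 3) = -1)
Mul(Add(Function('y')(12), Mul(Mul(0, 2), -2)), 105) = Mul(Add(-1, Mul(Mul(0, 2), -2)), 105) = Mul(Add(-1, Mul(0, -2)), 105) = Mul(Add(-1, 0), 105) = Mul(-1, 105) = -105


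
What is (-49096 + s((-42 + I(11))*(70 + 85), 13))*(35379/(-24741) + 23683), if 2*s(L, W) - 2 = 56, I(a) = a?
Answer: -3194292906612/2749 ≈ -1.1620e+9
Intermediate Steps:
s(L, W) = 29 (s(L, W) = 1 + (½)*56 = 1 + 28 = 29)
(-49096 + s((-42 + I(11))*(70 + 85), 13))*(35379/(-24741) + 23683) = (-49096 + 29)*(35379/(-24741) + 23683) = -49067*(35379*(-1/24741) + 23683) = -49067*(-3931/2749 + 23683) = -49067*65100636/2749 = -3194292906612/2749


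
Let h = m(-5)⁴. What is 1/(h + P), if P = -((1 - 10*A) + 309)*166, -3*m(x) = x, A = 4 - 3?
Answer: -81/4033175 ≈ -2.0083e-5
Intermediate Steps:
A = 1
m(x) = -x/3
h = 625/81 (h = (-⅓*(-5))⁴ = (5/3)⁴ = 625/81 ≈ 7.7160)
P = -49800 (P = -((1 - 10*1) + 309)*166 = -((1 - 10) + 309)*166 = -(-9 + 309)*166 = -300*166 = -1*49800 = -49800)
1/(h + P) = 1/(625/81 - 49800) = 1/(-4033175/81) = -81/4033175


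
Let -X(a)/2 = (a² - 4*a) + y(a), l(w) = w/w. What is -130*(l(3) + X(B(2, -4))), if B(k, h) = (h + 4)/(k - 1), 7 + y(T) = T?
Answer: -1950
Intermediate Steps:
y(T) = -7 + T
B(k, h) = (4 + h)/(-1 + k)
l(w) = 1
X(a) = 14 - 2*a² + 6*a (X(a) = -2*((a² - 4*a) + (-7 + a)) = -2*(-7 + a² - 3*a) = 14 - 2*a² + 6*a)
-130*(l(3) + X(B(2, -4))) = -130*(1 + (14 - 2*(4 - 4)²/(-1 + 2)² + 6*((4 - 4)/(-1 + 2)))) = -130*(1 + (14 - 2*(0/1)² + 6*(0/1))) = -130*(1 + (14 - 2*(1*0)² + 6*(1*0))) = -130*(1 + (14 - 2*0² + 6*0)) = -130*(1 + (14 - 2*0 + 0)) = -130*(1 + (14 + 0 + 0)) = -130*(1 + 14) = -130*15 = -1950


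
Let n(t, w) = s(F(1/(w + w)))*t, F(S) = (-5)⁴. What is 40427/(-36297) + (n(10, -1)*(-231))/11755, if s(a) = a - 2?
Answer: -10542264199/85334247 ≈ -123.54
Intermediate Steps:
F(S) = 625
s(a) = -2 + a
n(t, w) = 623*t (n(t, w) = (-2 + 625)*t = 623*t)
40427/(-36297) + (n(10, -1)*(-231))/11755 = 40427/(-36297) + ((623*10)*(-231))/11755 = 40427*(-1/36297) + (6230*(-231))*(1/11755) = -40427/36297 - 1439130*1/11755 = -40427/36297 - 287826/2351 = -10542264199/85334247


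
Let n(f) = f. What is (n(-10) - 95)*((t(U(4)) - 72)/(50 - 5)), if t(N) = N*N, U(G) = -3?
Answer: 147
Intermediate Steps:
t(N) = N**2
(n(-10) - 95)*((t(U(4)) - 72)/(50 - 5)) = (-10 - 95)*(((-3)**2 - 72)/(50 - 5)) = -105*(9 - 72)/45 = -(-6615)/45 = -105*(-7/5) = 147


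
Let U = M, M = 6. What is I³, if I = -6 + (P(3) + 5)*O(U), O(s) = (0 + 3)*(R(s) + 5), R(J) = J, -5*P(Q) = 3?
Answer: 337153536/125 ≈ 2.6972e+6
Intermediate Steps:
P(Q) = -⅗ (P(Q) = -⅕*3 = -⅗)
U = 6
O(s) = 15 + 3*s (O(s) = (0 + 3)*(s + 5) = 3*(5 + s) = 15 + 3*s)
I = 696/5 (I = -6 + (-⅗ + 5)*(15 + 3*6) = -6 + 22*(15 + 18)/5 = -6 + (22/5)*33 = -6 + 726/5 = 696/5 ≈ 139.20)
I³ = (696/5)³ = 337153536/125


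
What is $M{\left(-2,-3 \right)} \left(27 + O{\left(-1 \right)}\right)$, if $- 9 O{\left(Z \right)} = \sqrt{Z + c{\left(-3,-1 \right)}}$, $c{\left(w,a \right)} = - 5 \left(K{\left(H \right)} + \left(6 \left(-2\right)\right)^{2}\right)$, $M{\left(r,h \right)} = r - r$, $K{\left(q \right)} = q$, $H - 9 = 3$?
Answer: $0$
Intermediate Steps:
$H = 12$ ($H = 9 + 3 = 12$)
$M{\left(r,h \right)} = 0$
$c{\left(w,a \right)} = -780$ ($c{\left(w,a \right)} = - 5 \left(12 + \left(6 \left(-2\right)\right)^{2}\right) = - 5 \left(12 + \left(-12\right)^{2}\right) = - 5 \left(12 + 144\right) = \left(-5\right) 156 = -780$)
$O{\left(Z \right)} = - \frac{\sqrt{-780 + Z}}{9}$ ($O{\left(Z \right)} = - \frac{\sqrt{Z - 780}}{9} = - \frac{\sqrt{-780 + Z}}{9}$)
$M{\left(-2,-3 \right)} \left(27 + O{\left(-1 \right)}\right) = 0 \left(27 - \frac{\sqrt{-780 - 1}}{9}\right) = 0 \left(27 - \frac{\sqrt{-781}}{9}\right) = 0 \left(27 - \frac{i \sqrt{781}}{9}\right) = 0$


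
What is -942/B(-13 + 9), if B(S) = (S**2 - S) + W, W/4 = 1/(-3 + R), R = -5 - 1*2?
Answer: -2355/49 ≈ -48.061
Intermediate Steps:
R = -7 (R = -5 - 2 = -7)
W = -2/5 (W = 4/(-3 - 7) = 4/(-10) = 4*(-1/10) = -2/5 ≈ -0.40000)
B(S) = -2/5 + S**2 - S (B(S) = (S**2 - S) - 2/5 = -2/5 + S**2 - S)
-942/B(-13 + 9) = -942/(-2/5 + (-13 + 9)**2 - (-13 + 9)) = -942/(-2/5 + (-4)**2 - 1*(-4)) = -942/(-2/5 + 16 + 4) = -942/98/5 = -942*5/98 = -2355/49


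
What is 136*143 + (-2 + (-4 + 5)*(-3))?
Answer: 19443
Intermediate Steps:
136*143 + (-2 + (-4 + 5)*(-3)) = 19448 + (-2 + 1*(-3)) = 19448 + (-2 - 3) = 19448 - 5 = 19443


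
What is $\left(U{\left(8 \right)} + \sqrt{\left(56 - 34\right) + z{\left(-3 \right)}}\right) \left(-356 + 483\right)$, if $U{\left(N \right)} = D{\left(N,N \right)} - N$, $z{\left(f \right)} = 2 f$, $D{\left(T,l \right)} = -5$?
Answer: $-1143$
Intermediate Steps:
$U{\left(N \right)} = -5 - N$
$\left(U{\left(8 \right)} + \sqrt{\left(56 - 34\right) + z{\left(-3 \right)}}\right) \left(-356 + 483\right) = \left(\left(-5 - 8\right) + \sqrt{\left(56 - 34\right) + 2 \left(-3\right)}\right) \left(-356 + 483\right) = \left(\left(-5 - 8\right) + \sqrt{\left(56 - 34\right) - 6}\right) 127 = \left(-13 + \sqrt{22 - 6}\right) 127 = \left(-13 + \sqrt{16}\right) 127 = \left(-13 + 4\right) 127 = \left(-9\right) 127 = -1143$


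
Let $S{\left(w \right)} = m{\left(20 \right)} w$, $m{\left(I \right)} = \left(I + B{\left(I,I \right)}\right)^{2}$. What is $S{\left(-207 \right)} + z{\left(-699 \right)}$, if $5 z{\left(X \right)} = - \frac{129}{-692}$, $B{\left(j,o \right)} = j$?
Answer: $- \frac{1145951871}{3460} \approx -3.312 \cdot 10^{5}$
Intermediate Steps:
$z{\left(X \right)} = \frac{129}{3460}$ ($z{\left(X \right)} = \frac{\left(-129\right) \frac{1}{-692}}{5} = \frac{\left(-129\right) \left(- \frac{1}{692}\right)}{5} = \frac{1}{5} \cdot \frac{129}{692} = \frac{129}{3460}$)
$m{\left(I \right)} = 4 I^{2}$ ($m{\left(I \right)} = \left(I + I\right)^{2} = \left(2 I\right)^{2} = 4 I^{2}$)
$S{\left(w \right)} = 1600 w$ ($S{\left(w \right)} = 4 \cdot 20^{2} w = 4 \cdot 400 w = 1600 w$)
$S{\left(-207 \right)} + z{\left(-699 \right)} = 1600 \left(-207\right) + \frac{129}{3460} = -331200 + \frac{129}{3460} = - \frac{1145951871}{3460}$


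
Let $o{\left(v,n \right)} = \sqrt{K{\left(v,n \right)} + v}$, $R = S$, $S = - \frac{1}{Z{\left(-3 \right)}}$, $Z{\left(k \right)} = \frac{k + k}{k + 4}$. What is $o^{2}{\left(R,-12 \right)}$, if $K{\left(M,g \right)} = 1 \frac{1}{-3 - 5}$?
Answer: $\frac{1}{24} \approx 0.041667$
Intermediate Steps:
$Z{\left(k \right)} = \frac{2 k}{4 + k}$
$K{\left(M,g \right)} = - \frac{1}{8}$ ($K{\left(M,g \right)} = 1 \frac{1}{-3 - 5} = 1 \frac{1}{-8} = 1 \left(- \frac{1}{8}\right) = - \frac{1}{8}$)
$S = \frac{1}{6}$ ($S = - \frac{1}{2 \left(-3\right) \frac{1}{4 - 3}} = - \frac{1}{2 \left(-3\right) 1^{-1}} = - \frac{1}{2 \left(-3\right) 1} = - \frac{1}{-6} = \left(-1\right) \left(- \frac{1}{6}\right) = \frac{1}{6} \approx 0.16667$)
$R = \frac{1}{6} \approx 0.16667$
$o{\left(v,n \right)} = \sqrt{- \frac{1}{8} + v}$
$o^{2}{\left(R,-12 \right)} = \left(\frac{\sqrt{-2 + 16 \cdot \frac{1}{6}}}{4}\right)^{2} = \left(\frac{\sqrt{-2 + \frac{8}{3}}}{4}\right)^{2} = \left(\frac{\sqrt{\frac{2}{3}}}{4}\right)^{2} = \left(\frac{\frac{1}{3} \sqrt{6}}{4}\right)^{2} = \left(\frac{\sqrt{6}}{12}\right)^{2} = \frac{1}{24}$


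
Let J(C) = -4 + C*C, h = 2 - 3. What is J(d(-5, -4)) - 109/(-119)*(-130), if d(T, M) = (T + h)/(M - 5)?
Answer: -131338/1071 ≈ -122.63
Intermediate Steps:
h = -1
d(T, M) = (-1 + T)/(-5 + M) (d(T, M) = (T - 1)/(M - 5) = (-1 + T)/(-5 + M))
J(C) = -4 + C²
J(d(-5, -4)) - 109/(-119)*(-130) = (-4 + ((-1 - 5)/(-5 - 4))²) - 109/(-119)*(-130) = (-4 + (-6/(-9))²) - 109*(-1/119)*(-130) = (-4 + (-⅑*(-6))²) + (109/119)*(-130) = (-4 + (⅔)²) - 14170/119 = (-4 + 4/9) - 14170/119 = -32/9 - 14170/119 = -131338/1071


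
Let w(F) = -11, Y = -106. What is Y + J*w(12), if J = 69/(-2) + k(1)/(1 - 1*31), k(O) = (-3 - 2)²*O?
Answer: 848/3 ≈ 282.67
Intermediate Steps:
k(O) = 25*O (k(O) = (-5)²*O = 25*O)
J = -106/3 (J = 69/(-2) + (25*1)/(1 - 1*31) = 69*(-½) + 25/(1 - 31) = -69/2 + 25/(-30) = -69/2 + 25*(-1/30) = -69/2 - ⅚ = -106/3 ≈ -35.333)
Y + J*w(12) = -106 - 106/3*(-11) = -106 + 1166/3 = 848/3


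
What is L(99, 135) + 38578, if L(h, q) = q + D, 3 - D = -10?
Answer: 38726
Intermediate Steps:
D = 13 (D = 3 - 1*(-10) = 3 + 10 = 13)
L(h, q) = 13 + q (L(h, q) = q + 13 = 13 + q)
L(99, 135) + 38578 = (13 + 135) + 38578 = 148 + 38578 = 38726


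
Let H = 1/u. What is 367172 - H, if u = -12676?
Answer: 4654272273/12676 ≈ 3.6717e+5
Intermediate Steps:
H = -1/12676 (H = 1/(-12676) = -1/12676 ≈ -7.8889e-5)
367172 - H = 367172 - 1*(-1/12676) = 367172 + 1/12676 = 4654272273/12676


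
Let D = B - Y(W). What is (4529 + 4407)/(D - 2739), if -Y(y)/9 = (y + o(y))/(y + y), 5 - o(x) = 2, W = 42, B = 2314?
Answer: -250208/11765 ≈ -21.267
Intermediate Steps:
o(x) = 3 (o(x) = 5 - 1*2 = 5 - 2 = 3)
Y(y) = -9*(3 + y)/(2*y) (Y(y) = -9*(y + 3)/(y + y) = -9*(3 + y)/(2*y))
D = 64927/28 (D = 2314 - 9*(-3 - 1*42)/(2*42) = 2314 - 9*(-3 - 42)/(2*42) = 2314 - 9*(-45)/(2*42) = 2314 - 1*(-135/28) = 2314 + 135/28 = 64927/28 ≈ 2318.8)
(4529 + 4407)/(D - 2739) = (4529 + 4407)/(64927/28 - 2739) = 8936/(-11765/28) = 8936*(-28/11765) = -250208/11765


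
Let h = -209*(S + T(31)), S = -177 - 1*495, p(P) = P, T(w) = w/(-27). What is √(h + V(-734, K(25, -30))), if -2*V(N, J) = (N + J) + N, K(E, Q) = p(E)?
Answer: 7*√935034/18 ≈ 376.04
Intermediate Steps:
T(w) = -w/27 (T(w) = w*(-1/27) = -w/27)
K(E, Q) = E
S = -672 (S = -177 - 495 = -672)
V(N, J) = -N - J/2 (V(N, J) = -((N + J) + N)/2 = -((J + N) + N)/2 = -(J + 2*N)/2 = -N - J/2)
h = 3798575/27 (h = -209*(-672 - 1/27*31) = -209*(-672 - 31/27) = -209*(-18175/27) = 3798575/27 ≈ 1.4069e+5)
√(h + V(-734, K(25, -30))) = √(3798575/27 + (-1*(-734) - ½*25)) = √(3798575/27 + (734 - 25/2)) = √(3798575/27 + 1443/2) = √(7636111/54) = 7*√935034/18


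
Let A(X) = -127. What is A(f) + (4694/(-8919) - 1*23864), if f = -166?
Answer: -213980423/8919 ≈ -23992.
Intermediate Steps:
A(f) + (4694/(-8919) - 1*23864) = -127 + (4694/(-8919) - 1*23864) = -127 + (4694*(-1/8919) - 23864) = -127 + (-4694/8919 - 23864) = -127 - 212847710/8919 = -213980423/8919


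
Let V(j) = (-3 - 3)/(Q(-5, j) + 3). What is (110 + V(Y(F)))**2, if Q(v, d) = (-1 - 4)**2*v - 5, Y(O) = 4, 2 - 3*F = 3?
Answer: 195328576/16129 ≈ 12110.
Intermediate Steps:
F = -1/3 (F = 2/3 - 1/3*3 = 2/3 - 1 = -1/3 ≈ -0.33333)
Q(v, d) = -5 + 25*v (Q(v, d) = (-5)**2*v - 5 = 25*v - 5 = -5 + 25*v)
V(j) = 6/127 (V(j) = (-3 - 3)/((-5 + 25*(-5)) + 3) = -6/((-5 - 125) + 3) = -6/(-130 + 3) = -6/(-127) = -6*(-1/127) = 6/127)
(110 + V(Y(F)))**2 = (110 + 6/127)**2 = (13976/127)**2 = 195328576/16129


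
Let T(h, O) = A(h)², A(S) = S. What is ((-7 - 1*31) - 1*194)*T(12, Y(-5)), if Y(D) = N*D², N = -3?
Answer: -33408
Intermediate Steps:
Y(D) = -3*D²
T(h, O) = h²
((-7 - 1*31) - 1*194)*T(12, Y(-5)) = ((-7 - 1*31) - 1*194)*12² = ((-7 - 31) - 194)*144 = (-38 - 194)*144 = -232*144 = -33408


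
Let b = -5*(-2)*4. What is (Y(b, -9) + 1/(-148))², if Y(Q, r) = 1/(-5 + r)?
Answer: 6561/1073296 ≈ 0.0061129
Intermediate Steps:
b = 40 (b = 10*4 = 40)
(Y(b, -9) + 1/(-148))² = (1/(-5 - 9) + 1/(-148))² = (1/(-14) - 1/148)² = (-1/14 - 1/148)² = (-81/1036)² = 6561/1073296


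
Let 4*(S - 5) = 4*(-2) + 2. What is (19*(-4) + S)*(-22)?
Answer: 1595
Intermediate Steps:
S = 7/2 (S = 5 + (4*(-2) + 2)/4 = 5 + (-8 + 2)/4 = 5 + (¼)*(-6) = 5 - 3/2 = 7/2 ≈ 3.5000)
(19*(-4) + S)*(-22) = (19*(-4) + 7/2)*(-22) = (-76 + 7/2)*(-22) = -145/2*(-22) = 1595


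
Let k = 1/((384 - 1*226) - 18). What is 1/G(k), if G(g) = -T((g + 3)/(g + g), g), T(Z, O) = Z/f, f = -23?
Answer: 46/421 ≈ 0.10926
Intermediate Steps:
T(Z, O) = -Z/23 (T(Z, O) = Z/(-23) = Z*(-1/23) = -Z/23)
k = 1/140 (k = 1/((384 - 226) - 18) = 1/(158 - 18) = 1/140 ≈ 0.0071429)
G(g) = (3 + g)/(46*g) (G(g) = -(-1)*(g + 3)/(g + g)/23 = -(-1)*(3 + g)/((2*g))/23 = -(-1)*(3 + g)*(1/(2*g))/23 = -(-1)*(3 + g)/(2*g)/23 = -(-1)*(3 + g)/(46*g) = (3 + g)/(46*g))
1/G(k) = 1/((3 + 1/140)/(46*(1/140))) = 1/((1/46)*140*(421/140)) = 1/(421/46) = 46/421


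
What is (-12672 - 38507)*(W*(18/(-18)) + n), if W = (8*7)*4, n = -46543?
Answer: 2393488293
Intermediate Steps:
W = 224 (W = 56*4 = 224)
(-12672 - 38507)*(W*(18/(-18)) + n) = (-12672 - 38507)*(224*(18/(-18)) - 46543) = -51179*(224*(18*(-1/18)) - 46543) = -51179*(224*(-1) - 46543) = -51179*(-224 - 46543) = -51179*(-46767) = 2393488293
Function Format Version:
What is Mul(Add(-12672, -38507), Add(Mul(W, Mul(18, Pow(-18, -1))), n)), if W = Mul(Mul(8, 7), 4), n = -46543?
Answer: 2393488293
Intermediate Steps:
W = 224 (W = Mul(56, 4) = 224)
Mul(Add(-12672, -38507), Add(Mul(W, Mul(18, Pow(-18, -1))), n)) = Mul(Add(-12672, -38507), Add(Mul(224, Mul(18, Pow(-18, -1))), -46543)) = Mul(-51179, Add(Mul(224, Mul(18, Rational(-1, 18))), -46543)) = Mul(-51179, Add(Mul(224, -1), -46543)) = Mul(-51179, Add(-224, -46543)) = Mul(-51179, -46767) = 2393488293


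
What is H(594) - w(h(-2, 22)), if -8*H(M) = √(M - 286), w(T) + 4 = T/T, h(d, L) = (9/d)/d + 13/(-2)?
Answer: 3 - √77/4 ≈ 0.80626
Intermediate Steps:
h(d, L) = -13/2 + 9/d² (h(d, L) = 9/d² + 13*(-½) = 9/d² - 13/2 = -13/2 + 9/d²)
w(T) = -3 (w(T) = -4 + T/T = -4 + 1 = -3)
H(M) = -√(-286 + M)/8 (H(M) = -√(M - 286)/8 = -√(-286 + M)/8)
H(594) - w(h(-2, 22)) = -√(-286 + 594)/8 - 1*(-3) = -√77/4 + 3 = 3 - √77/4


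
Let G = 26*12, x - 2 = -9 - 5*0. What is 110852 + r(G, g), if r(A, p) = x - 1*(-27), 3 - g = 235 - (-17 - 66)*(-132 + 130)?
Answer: 110872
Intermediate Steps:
x = -7 (x = 2 + (-9 - 5*0) = 2 + (-9 + 0) = 2 - 9 = -7)
G = 312
g = -66 (g = 3 - (235 - (-17 - 66)*(-132 + 130)) = 3 - (235 - (-83)*(-2)) = 3 - (235 - 1*166) = 3 - (235 - 166) = 3 - 1*69 = 3 - 69 = -66)
r(A, p) = 20 (r(A, p) = -7 - 1*(-27) = -7 + 27 = 20)
110852 + r(G, g) = 110852 + 20 = 110872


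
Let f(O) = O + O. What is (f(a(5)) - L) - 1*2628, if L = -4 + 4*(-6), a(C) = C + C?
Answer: -2580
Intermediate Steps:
a(C) = 2*C
f(O) = 2*O
L = -28 (L = -4 - 24 = -28)
(f(a(5)) - L) - 1*2628 = (2*(2*5) - 1*(-28)) - 1*2628 = (2*10 + 28) - 2628 = (20 + 28) - 2628 = 48 - 2628 = -2580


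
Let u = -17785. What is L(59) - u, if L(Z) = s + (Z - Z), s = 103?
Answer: 17888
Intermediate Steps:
L(Z) = 103 (L(Z) = 103 + (Z - Z) = 103 + 0 = 103)
L(59) - u = 103 - 1*(-17785) = 103 + 17785 = 17888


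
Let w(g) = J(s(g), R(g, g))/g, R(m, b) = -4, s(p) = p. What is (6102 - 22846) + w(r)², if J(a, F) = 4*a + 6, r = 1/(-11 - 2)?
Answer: -11268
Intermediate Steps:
r = -1/13 (r = 1/(-13) = -1/13 ≈ -0.076923)
J(a, F) = 6 + 4*a
w(g) = (6 + 4*g)/g
(6102 - 22846) + w(r)² = (6102 - 22846) + (4 + 6/(-1/13))² = -16744 + (4 + 6*(-13))² = -16744 + (4 - 78)² = -16744 + (-74)² = -16744 + 5476 = -11268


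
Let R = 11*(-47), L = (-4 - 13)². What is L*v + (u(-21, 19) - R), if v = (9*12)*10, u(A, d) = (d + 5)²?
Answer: 313213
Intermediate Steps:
u(A, d) = (5 + d)²
v = 1080 (v = 108*10 = 1080)
L = 289 (L = (-17)² = 289)
R = -517
L*v + (u(-21, 19) - R) = 289*1080 + ((5 + 19)² - 1*(-517)) = 312120 + (24² + 517) = 312120 + (576 + 517) = 312120 + 1093 = 313213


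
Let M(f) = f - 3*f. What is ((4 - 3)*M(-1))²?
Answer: 4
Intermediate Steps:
M(f) = -2*f
((4 - 3)*M(-1))² = ((4 - 3)*(-2*(-1)))² = (1*2)² = 2² = 4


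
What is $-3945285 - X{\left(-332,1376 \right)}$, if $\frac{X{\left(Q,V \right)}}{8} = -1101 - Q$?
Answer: $-3939133$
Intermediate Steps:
$X{\left(Q,V \right)} = -8808 - 8 Q$ ($X{\left(Q,V \right)} = 8 \left(-1101 - Q\right) = -8808 - 8 Q$)
$-3945285 - X{\left(-332,1376 \right)} = -3945285 - \left(-8808 - -2656\right) = -3945285 - \left(-8808 + 2656\right) = -3945285 - -6152 = -3945285 + 6152 = -3939133$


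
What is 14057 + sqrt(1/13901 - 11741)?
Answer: 14057 + 2*I*sqrt(567201251910)/13901 ≈ 14057.0 + 108.36*I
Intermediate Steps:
14057 + sqrt(1/13901 - 11741) = 14057 + sqrt(-163211640/13901) = 14057 + 2*I*sqrt(567201251910)/13901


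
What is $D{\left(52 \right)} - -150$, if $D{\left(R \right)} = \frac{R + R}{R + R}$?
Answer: $151$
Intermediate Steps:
$D{\left(R \right)} = 1$ ($D{\left(R \right)} = \frac{2 R}{2 R} = 2 R \frac{1}{2 R} = 1$)
$D{\left(52 \right)} - -150 = 1 - -150 = 1 + 150 = 151$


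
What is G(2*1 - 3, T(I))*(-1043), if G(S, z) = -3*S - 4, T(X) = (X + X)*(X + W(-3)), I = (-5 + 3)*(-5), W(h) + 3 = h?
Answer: 1043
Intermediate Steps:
W(h) = -3 + h
I = 10 (I = -2*(-5) = 10)
T(X) = 2*X*(-6 + X) (T(X) = (X + X)*(X + (-3 - 3)) = (2*X)*(X - 6) = (2*X)*(-6 + X) = 2*X*(-6 + X))
G(S, z) = -4 - 3*S
G(2*1 - 3, T(I))*(-1043) = (-4 - 3*(2*1 - 3))*(-1043) = (-4 - 3*(2 - 3))*(-1043) = (-4 - 3*(-1))*(-1043) = (-4 + 3)*(-1043) = -1*(-1043) = 1043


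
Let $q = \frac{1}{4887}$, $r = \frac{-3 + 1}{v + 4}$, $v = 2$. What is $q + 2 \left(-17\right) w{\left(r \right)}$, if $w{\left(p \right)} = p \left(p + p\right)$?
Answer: $- \frac{36923}{4887} \approx -7.5554$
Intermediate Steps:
$r = - \frac{1}{3}$ ($r = \frac{-3 + 1}{2 + 4} = - \frac{2}{6} = \left(-2\right) \frac{1}{6} = - \frac{1}{3} \approx -0.33333$)
$w{\left(p \right)} = 2 p^{2}$ ($w{\left(p \right)} = p 2 p = 2 p^{2}$)
$q = \frac{1}{4887} \approx 0.00020462$
$q + 2 \left(-17\right) w{\left(r \right)} = \frac{1}{4887} + 2 \left(-17\right) 2 \left(- \frac{1}{3}\right)^{2} = \frac{1}{4887} - 34 \cdot 2 \cdot \frac{1}{9} = \frac{1}{4887} - \frac{68}{9} = - \frac{36923}{4887}$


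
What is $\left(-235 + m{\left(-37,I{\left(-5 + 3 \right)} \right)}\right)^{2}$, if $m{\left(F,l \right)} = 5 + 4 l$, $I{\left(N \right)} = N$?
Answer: $56644$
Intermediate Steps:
$\left(-235 + m{\left(-37,I{\left(-5 + 3 \right)} \right)}\right)^{2} = \left(-235 + \left(5 + 4 \left(-5 + 3\right)\right)\right)^{2} = \left(-235 + \left(5 + 4 \left(-2\right)\right)\right)^{2} = \left(-235 + \left(5 - 8\right)\right)^{2} = \left(-235 - 3\right)^{2} = \left(-238\right)^{2} = 56644$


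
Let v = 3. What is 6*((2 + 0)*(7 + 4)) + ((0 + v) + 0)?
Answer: 135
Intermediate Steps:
6*((2 + 0)*(7 + 4)) + ((0 + v) + 0) = 6*((2 + 0)*(7 + 4)) + ((0 + 3) + 0) = 6*(2*11) + (3 + 0) = 6*22 + 3 = 132 + 3 = 135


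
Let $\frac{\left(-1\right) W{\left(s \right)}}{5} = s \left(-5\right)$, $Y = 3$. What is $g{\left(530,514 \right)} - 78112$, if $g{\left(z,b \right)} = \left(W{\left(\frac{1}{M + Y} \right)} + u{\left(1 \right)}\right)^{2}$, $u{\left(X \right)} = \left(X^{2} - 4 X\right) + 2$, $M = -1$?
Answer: $- \frac{311919}{4} \approx -77980.0$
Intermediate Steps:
$u{\left(X \right)} = 2 + X^{2} - 4 X$
$W{\left(s \right)} = 25 s$ ($W{\left(s \right)} = - 5 s \left(-5\right) = - 5 \left(- 5 s\right) = 25 s$)
$g{\left(z,b \right)} = \frac{529}{4}$ ($g{\left(z,b \right)} = \left(\frac{25}{-1 + 3} + \left(2 + 1^{2} - 4\right)\right)^{2} = \left(\frac{25}{2} + \left(2 + 1 - 4\right)\right)^{2} = \left(25 \cdot \frac{1}{2} - 1\right)^{2} = \left(\frac{25}{2} - 1\right)^{2} = \left(\frac{23}{2}\right)^{2} = \frac{529}{4}$)
$g{\left(530,514 \right)} - 78112 = \frac{529}{4} - 78112 = - \frac{311919}{4}$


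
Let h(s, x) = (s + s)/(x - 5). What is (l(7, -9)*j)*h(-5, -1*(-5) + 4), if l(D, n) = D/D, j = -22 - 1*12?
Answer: 85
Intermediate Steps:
h(s, x) = 2*s/(-5 + x) (h(s, x) = (2*s)/(-5 + x) = 2*s/(-5 + x))
j = -34 (j = -22 - 12 = -34)
l(D, n) = 1
(l(7, -9)*j)*h(-5, -1*(-5) + 4) = (1*(-34))*(2*(-5)/(-5 + (-1*(-5) + 4))) = -68*(-5)/(-5 + (5 + 4)) = -68*(-5)/(-5 + 9) = -68*(-5)/4 = -34*(-5/2) = 85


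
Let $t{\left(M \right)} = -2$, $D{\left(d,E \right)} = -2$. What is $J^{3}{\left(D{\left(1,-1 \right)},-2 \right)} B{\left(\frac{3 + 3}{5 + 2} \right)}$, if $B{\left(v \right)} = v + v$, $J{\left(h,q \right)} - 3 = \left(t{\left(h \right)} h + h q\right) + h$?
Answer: $\frac{8748}{7} \approx 1249.7$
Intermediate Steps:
$J{\left(h,q \right)} = 3 - h + h q$ ($J{\left(h,q \right)} = 3 + \left(\left(- 2 h + h q\right) + h\right) = 3 + \left(- h + h q\right) = 3 - h + h q$)
$B{\left(v \right)} = 2 v$
$J^{3}{\left(D{\left(1,-1 \right)},-2 \right)} B{\left(\frac{3 + 3}{5 + 2} \right)} = \left(3 - -2 - -4\right)^{3} \cdot 2 \frac{3 + 3}{5 + 2} = \left(3 + 2 + 4\right)^{3} \cdot 2 \cdot \frac{6}{7} = 9^{3} \cdot 2 \cdot 6 \cdot \frac{1}{7} = 729 \cdot 2 \cdot \frac{6}{7} = 729 \cdot \frac{12}{7} = \frac{8748}{7}$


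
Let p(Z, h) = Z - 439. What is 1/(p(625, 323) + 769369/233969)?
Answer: 233969/44287603 ≈ 0.0052829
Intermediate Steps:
p(Z, h) = -439 + Z
1/(p(625, 323) + 769369/233969) = 1/((-439 + 625) + 769369/233969) = 1/(186 + 769369*(1/233969)) = 1/(186 + 769369/233969) = 1/(44287603/233969) = 233969/44287603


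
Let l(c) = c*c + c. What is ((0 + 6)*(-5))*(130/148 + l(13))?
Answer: -202995/37 ≈ -5486.4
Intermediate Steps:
l(c) = c + c**2 (l(c) = c**2 + c = c + c**2)
((0 + 6)*(-5))*(130/148 + l(13)) = ((0 + 6)*(-5))*(130/148 + 13*(1 + 13)) = (6*(-5))*(130*(1/148) + 13*14) = -30*(65/74 + 182) = -30*13533/74 = -202995/37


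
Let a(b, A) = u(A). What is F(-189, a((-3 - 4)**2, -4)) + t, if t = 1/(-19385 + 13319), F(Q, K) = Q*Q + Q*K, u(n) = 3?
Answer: 213244163/6066 ≈ 35154.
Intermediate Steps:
a(b, A) = 3
F(Q, K) = Q**2 + K*Q
t = -1/6066 (t = 1/(-6066) = -1/6066 ≈ -0.00016485)
F(-189, a((-3 - 4)**2, -4)) + t = -189*(3 - 189) - 1/6066 = -189*(-186) - 1/6066 = 35154 - 1/6066 = 213244163/6066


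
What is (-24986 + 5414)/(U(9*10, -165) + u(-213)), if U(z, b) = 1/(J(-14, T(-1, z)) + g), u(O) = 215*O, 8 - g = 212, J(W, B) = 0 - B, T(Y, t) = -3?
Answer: 983493/2301199 ≈ 0.42738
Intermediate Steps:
J(W, B) = -B
g = -204 (g = 8 - 1*212 = 8 - 212 = -204)
U(z, b) = -1/201 (U(z, b) = 1/(-1*(-3) - 204) = 1/(3 - 204) = 1/(-201) = -1/201)
(-24986 + 5414)/(U(9*10, -165) + u(-213)) = (-24986 + 5414)/(-1/201 + 215*(-213)) = -19572/(-1/201 - 45795) = -19572/(-9204796/201) = -19572*(-201/9204796) = 983493/2301199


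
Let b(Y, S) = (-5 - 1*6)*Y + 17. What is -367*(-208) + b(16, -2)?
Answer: 76177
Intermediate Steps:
b(Y, S) = 17 - 11*Y (b(Y, S) = (-5 - 6)*Y + 17 = -11*Y + 17 = 17 - 11*Y)
-367*(-208) + b(16, -2) = -367*(-208) + (17 - 11*16) = 76336 + (17 - 176) = 76336 - 159 = 76177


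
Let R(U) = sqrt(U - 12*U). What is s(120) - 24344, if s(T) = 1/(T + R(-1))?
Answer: -350285696/14389 - sqrt(11)/14389 ≈ -24344.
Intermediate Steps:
R(U) = sqrt(11)*sqrt(-U) (R(U) = sqrt(-11*U) = sqrt(11)*sqrt(-U))
s(T) = 1/(T + sqrt(11)) (s(T) = 1/(T + sqrt(11)*sqrt(-1*(-1))) = 1/(T + sqrt(11)*sqrt(1)) = 1/(T + sqrt(11)*1) = 1/(T + sqrt(11)))
s(120) - 24344 = 1/(120 + sqrt(11)) - 24344 = -24344 + 1/(120 + sqrt(11))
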